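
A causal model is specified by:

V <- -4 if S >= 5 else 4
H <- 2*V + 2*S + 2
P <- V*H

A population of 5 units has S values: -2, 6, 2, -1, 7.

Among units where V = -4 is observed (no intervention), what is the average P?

-28

Observing V=-4 restricts to units where V's equation naturally yields -4: S ∈ {6, 7}. In that subpopulation P = -24, -32, mean -28.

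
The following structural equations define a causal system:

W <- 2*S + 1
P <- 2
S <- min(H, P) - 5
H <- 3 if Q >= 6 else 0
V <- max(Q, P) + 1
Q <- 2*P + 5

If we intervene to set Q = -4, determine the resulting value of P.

Under do(Q=-4), the mechanism Q <- 2*P + 5 is discarded; Q is fixed at -4.
P is not downstream of the intervention, so its value is determined by the original equations.

2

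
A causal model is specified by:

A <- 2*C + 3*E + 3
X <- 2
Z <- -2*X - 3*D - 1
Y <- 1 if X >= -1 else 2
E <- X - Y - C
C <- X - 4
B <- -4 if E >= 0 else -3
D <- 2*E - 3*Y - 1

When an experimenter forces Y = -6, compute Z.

The intervention breaks the incoming arrows to Y: Y <- 1 if X >= -1 else 2 no longer applies, and Y = -6.
C = X - 4  [with X=2]  = -2
E = X - Y - C  [with X=2, Y=-6, C=-2]  = 10
D = 2*E - 3*Y - 1  [with E=10, Y=-6]  = 37
Z = -2*X - 3*D - 1  [with X=2, D=37]  = -116

-116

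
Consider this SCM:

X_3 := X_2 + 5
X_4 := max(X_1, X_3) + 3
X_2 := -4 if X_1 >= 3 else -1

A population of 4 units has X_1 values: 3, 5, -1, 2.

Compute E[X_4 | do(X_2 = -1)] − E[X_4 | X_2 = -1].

0.25

do(X_2=-1) breaks X_2's dependence on X_1. With X_2=-1 fixed, X_4 across the units is 7, 8, 7, 7, mean 7.25.
E[X_4|X_2=-1] averages over only the 2 units with X_2=-1 (X_1 = -1, 2): X_4 = 7, 7, mean 7.
Difference = 7.25 − 7 = 0.25.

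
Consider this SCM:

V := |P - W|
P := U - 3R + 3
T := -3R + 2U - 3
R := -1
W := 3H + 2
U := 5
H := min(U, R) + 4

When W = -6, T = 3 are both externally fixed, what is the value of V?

17

Under do(W = -6, T = 3), each intervened variable's structural equation is replaced by its fixed value.
P = U - 3R + 3  [with U=5, R=-1]  = 11
V = |P - W|  [with P=11, W=-6]  = 17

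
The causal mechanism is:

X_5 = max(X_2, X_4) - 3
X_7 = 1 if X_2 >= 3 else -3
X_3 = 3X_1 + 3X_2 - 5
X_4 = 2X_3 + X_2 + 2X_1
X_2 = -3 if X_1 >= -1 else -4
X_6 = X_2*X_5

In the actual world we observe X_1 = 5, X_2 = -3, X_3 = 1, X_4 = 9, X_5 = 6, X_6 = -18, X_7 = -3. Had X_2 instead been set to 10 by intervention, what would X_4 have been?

Under do(X_2=10), the mechanism X_2 = -3 if X_1 >= -1 else -4 is discarded; X_2 is fixed at 10.
X_3 = 3X_1 + 3X_2 - 5  [with X_1=5, X_2=10]  = 40
X_4 = 2X_3 + X_2 + 2X_1  [with X_3=40, X_2=10, X_1=5]  = 100

100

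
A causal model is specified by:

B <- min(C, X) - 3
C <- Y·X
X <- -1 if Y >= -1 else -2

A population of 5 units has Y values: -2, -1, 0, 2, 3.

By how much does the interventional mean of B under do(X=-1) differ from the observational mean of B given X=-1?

Every unit gets X=-1 under the intervention. B values become -4, -4, -4, -5, -6; E[B|do(X=-1)] = -4.6.
E[B|X=-1] averages over only the 4 units with X=-1 (Y = -1, 0, 2, 3): B = -4, -4, -5, -6, mean -4.75.
Difference = -4.6 − (-4.75) = 0.15.

0.15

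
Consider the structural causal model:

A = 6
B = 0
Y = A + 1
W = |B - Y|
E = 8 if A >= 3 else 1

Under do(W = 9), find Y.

7

The intervention breaks the incoming arrows to W: W = |B - Y| no longer applies, and W = 9.
Since Y is not a descendant of the intervened variable, it is unaffected.
Y = A + 1  [with A=6]  = 7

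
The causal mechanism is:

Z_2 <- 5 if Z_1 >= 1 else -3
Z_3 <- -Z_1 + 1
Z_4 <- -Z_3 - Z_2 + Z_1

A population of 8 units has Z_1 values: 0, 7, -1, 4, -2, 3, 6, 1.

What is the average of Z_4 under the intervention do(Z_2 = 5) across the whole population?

The intervention sets Z_2=5 in all 8 units regardless of Z_1. Recomputing Z_4 per unit gives -6, 8, -8, 2, -10, 0, 6, -4; average -1.5.

-1.5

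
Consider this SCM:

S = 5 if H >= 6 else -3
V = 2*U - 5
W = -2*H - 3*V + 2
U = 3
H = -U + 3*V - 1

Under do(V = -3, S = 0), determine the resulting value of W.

The joint intervention fixes V = -3, S = 0, removing each variable's own equation.
H = -U + 3*V - 1  [with U=3, V=-3]  = -13
W = -2*H - 3*V + 2  [with H=-13, V=-3]  = 37

37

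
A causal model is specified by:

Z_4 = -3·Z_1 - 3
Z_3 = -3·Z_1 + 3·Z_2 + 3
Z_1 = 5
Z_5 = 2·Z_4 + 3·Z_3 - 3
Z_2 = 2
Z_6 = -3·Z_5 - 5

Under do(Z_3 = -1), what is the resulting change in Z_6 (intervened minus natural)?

The intervention breaks the incoming arrows to Z_3: Z_3 = -3·Z_1 + 3·Z_2 + 3 no longer applies, and Z_3 = -1.
Z_4 = -3·Z_1 - 3  [with Z_1=5]  = -18
Z_5 = 2·Z_4 + 3·Z_3 - 3  [with Z_4=-18, Z_3=-1]  = -42
Z_6 = -3·Z_5 - 5  [with Z_5=-42]  = 121
Without intervention: Z_3 = -3·Z_1 + 3·Z_2 + 3  [with Z_1=5, Z_2=2]  = -6; Z_4 = -3·Z_1 - 3  [with Z_1=5]  = -18; Z_5 = 2·Z_4 + 3·Z_3 - 3  [with Z_4=-18, Z_3=-6]  = -57; Z_6 = -3·Z_5 - 5  [with Z_5=-57]  = 166.
Change = 121 − 166 = -45.

-45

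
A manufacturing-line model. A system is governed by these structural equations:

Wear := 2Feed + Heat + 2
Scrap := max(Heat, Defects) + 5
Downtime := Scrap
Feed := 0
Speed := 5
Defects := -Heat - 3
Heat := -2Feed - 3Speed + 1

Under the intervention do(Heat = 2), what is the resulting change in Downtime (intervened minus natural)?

-9

The intervention breaks the incoming arrows to Heat: Heat := -2Feed - 3Speed + 1 no longer applies, and Heat = 2.
Defects = -Heat - 3  [with Heat=2]  = -5
Scrap = max(Heat, Defects) + 5  [with Heat=2, Defects=-5]  = 7
Downtime = Scrap  [with Scrap=7]  = 7
Without intervention: Heat = -2Feed - 3Speed + 1  [with Feed=0, Speed=5]  = -14; Defects = -Heat - 3  [with Heat=-14]  = 11; Scrap = max(Heat, Defects) + 5  [with Heat=-14, Defects=11]  = 16; Downtime = Scrap  [with Scrap=16]  = 16.
Change = 7 − 16 = -9.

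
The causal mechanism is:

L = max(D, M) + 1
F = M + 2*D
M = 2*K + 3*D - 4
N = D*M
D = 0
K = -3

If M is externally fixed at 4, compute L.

The intervention breaks the incoming arrows to M: M = 2*K + 3*D - 4 no longer applies, and M = 4.
L = max(D, M) + 1  [with D=0, M=4]  = 5

5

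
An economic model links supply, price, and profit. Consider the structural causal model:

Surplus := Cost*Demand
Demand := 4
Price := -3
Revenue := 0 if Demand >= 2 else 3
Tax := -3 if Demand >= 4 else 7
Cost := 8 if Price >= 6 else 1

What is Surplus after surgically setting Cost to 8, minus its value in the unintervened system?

The intervention breaks the incoming arrows to Cost: Cost := 8 if Price >= 6 else 1 no longer applies, and Cost = 8.
Surplus = Cost*Demand  [with Cost=8, Demand=4]  = 32
Without intervention: Cost = 8 if Price >= 6 else 1  [with Price=-3]  = 1; Surplus = Cost*Demand  [with Cost=1, Demand=4]  = 4.
Change = 32 − 4 = 28.

28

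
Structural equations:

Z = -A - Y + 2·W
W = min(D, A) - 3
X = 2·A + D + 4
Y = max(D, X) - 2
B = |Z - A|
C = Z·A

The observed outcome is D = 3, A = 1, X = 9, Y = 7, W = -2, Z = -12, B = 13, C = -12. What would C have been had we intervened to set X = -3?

The intervention breaks the incoming arrows to X: X = 2·A + D + 4 no longer applies, and X = -3.
Y = max(D, X) - 2  [with D=3, X=-3]  = 1
W = min(D, A) - 3  [with D=3, A=1]  = -2
Z = -A - Y + 2·W  [with A=1, Y=1, W=-2]  = -6
C = Z·A  [with Z=-6, A=1]  = -6

-6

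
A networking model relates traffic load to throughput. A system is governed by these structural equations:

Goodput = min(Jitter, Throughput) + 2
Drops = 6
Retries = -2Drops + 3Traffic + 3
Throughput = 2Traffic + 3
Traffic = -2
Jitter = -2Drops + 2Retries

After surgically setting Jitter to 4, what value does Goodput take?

1

Under do(Jitter=4), the mechanism Jitter = -2Drops + 2Retries is discarded; Jitter is fixed at 4.
Throughput = 2Traffic + 3  [with Traffic=-2]  = -1
Goodput = min(Jitter, Throughput) + 2  [with Jitter=4, Throughput=-1]  = 1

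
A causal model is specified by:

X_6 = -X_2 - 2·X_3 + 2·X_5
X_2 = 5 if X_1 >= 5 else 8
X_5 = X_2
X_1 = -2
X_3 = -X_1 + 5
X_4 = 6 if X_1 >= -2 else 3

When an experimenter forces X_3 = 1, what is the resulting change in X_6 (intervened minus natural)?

The intervention breaks the incoming arrows to X_3: X_3 = -X_1 + 5 no longer applies, and X_3 = 1.
X_2 = 5 if X_1 >= 5 else 8  [with X_1=-2]  = 8
X_5 = X_2  [with X_2=8]  = 8
X_6 = -X_2 - 2·X_3 + 2·X_5  [with X_2=8, X_3=1, X_5=8]  = 6
Without intervention: X_2 = 5 if X_1 >= 5 else 8  [with X_1=-2]  = 8; X_3 = -X_1 + 5  [with X_1=-2]  = 7; X_5 = X_2  [with X_2=8]  = 8; X_6 = -X_2 - 2·X_3 + 2·X_5  [with X_2=8, X_3=7, X_5=8]  = -6.
Change = 6 − (-6) = 12.

12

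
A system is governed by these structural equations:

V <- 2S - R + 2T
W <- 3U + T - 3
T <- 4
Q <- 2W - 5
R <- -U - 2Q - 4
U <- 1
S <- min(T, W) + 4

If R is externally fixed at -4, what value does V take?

Intervening sets R = -4 and removes its equation (R <- -U - 2Q - 4).
W = 3U + T - 3  [with U=1, T=4]  = 4
S = min(T, W) + 4  [with T=4, W=4]  = 8
V = 2S - R + 2T  [with S=8, R=-4, T=4]  = 28

28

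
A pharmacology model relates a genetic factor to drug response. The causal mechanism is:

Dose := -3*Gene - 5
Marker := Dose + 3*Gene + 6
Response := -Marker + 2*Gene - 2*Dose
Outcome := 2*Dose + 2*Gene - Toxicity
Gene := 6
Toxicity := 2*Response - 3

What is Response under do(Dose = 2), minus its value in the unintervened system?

-75

Under do(Dose=2), the mechanism Dose := -3*Gene - 5 is discarded; Dose is fixed at 2.
Marker = Dose + 3*Gene + 6  [with Dose=2, Gene=6]  = 26
Response = -Marker + 2*Gene - 2*Dose  [with Marker=26, Gene=6, Dose=2]  = -18
Without intervention: Dose = -3*Gene - 5  [with Gene=6]  = -23; Marker = Dose + 3*Gene + 6  [with Dose=-23, Gene=6]  = 1; Response = -Marker + 2*Gene - 2*Dose  [with Marker=1, Gene=6, Dose=-23]  = 57.
Change = -18 − 57 = -75.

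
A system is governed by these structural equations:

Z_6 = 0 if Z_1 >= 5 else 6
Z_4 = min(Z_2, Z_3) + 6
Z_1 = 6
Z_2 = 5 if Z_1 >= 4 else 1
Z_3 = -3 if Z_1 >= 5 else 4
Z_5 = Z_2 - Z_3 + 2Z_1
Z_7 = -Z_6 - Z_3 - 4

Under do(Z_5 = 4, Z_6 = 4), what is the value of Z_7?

-5

Under do(Z_5 = 4, Z_6 = 4), each intervened variable's structural equation is replaced by its fixed value.
Z_3 = -3 if Z_1 >= 5 else 4  [with Z_1=6]  = -3
Z_7 = -Z_6 - Z_3 - 4  [with Z_6=4, Z_3=-3]  = -5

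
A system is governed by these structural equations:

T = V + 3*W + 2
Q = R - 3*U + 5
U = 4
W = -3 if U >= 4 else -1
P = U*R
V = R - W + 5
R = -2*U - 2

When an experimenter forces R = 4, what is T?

Under do(R=4), the mechanism R = -2*U - 2 is discarded; R is fixed at 4.
W = -3 if U >= 4 else -1  [with U=4]  = -3
V = R - W + 5  [with R=4, W=-3]  = 12
T = V + 3*W + 2  [with V=12, W=-3]  = 5

5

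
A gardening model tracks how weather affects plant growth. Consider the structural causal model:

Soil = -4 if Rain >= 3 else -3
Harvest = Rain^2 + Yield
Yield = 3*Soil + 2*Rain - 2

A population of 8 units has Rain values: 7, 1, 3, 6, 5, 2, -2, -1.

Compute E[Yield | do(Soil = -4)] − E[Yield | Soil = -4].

-5.25

do(Soil=-4) breaks Soil's dependence on Rain. With Soil=-4 fixed, Yield across the units is 0, -12, -8, -2, -4, -10, -18, -16, mean -8.75.
E[Yield|Soil=-4] averages over only the 4 units with Soil=-4 (Rain = 7, 3, 6, 5): Yield = 0, -8, -2, -4, mean -3.5.
Difference = -8.75 − (-3.5) = -5.25.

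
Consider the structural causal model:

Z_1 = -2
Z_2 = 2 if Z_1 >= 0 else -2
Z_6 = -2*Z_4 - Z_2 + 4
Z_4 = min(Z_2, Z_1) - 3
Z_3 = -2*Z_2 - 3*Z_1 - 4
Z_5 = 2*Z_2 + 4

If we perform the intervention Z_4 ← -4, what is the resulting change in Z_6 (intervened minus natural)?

Under do(Z_4=-4), the mechanism Z_4 = min(Z_2, Z_1) - 3 is discarded; Z_4 is fixed at -4.
Z_2 = 2 if Z_1 >= 0 else -2  [with Z_1=-2]  = -2
Z_6 = -2*Z_4 - Z_2 + 4  [with Z_4=-4, Z_2=-2]  = 14
Without intervention: Z_2 = 2 if Z_1 >= 0 else -2  [with Z_1=-2]  = -2; Z_4 = min(Z_2, Z_1) - 3  [with Z_2=-2, Z_1=-2]  = -5; Z_6 = -2*Z_4 - Z_2 + 4  [with Z_4=-5, Z_2=-2]  = 16.
Change = 14 − 16 = -2.

-2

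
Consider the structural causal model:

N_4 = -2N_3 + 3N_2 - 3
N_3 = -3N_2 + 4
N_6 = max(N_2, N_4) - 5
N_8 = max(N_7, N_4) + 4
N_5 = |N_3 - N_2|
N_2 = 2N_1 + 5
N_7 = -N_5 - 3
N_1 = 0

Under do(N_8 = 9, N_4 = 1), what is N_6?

The joint intervention fixes N_8 = 9, N_4 = 1, removing each variable's own equation.
N_2 = 2N_1 + 5  [with N_1=0]  = 5
N_6 = max(N_2, N_4) - 5  [with N_2=5, N_4=1]  = 0

0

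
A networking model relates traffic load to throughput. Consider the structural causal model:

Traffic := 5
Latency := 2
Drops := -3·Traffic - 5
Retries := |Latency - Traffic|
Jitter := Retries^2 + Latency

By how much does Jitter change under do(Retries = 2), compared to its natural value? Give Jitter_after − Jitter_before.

Intervening sets Retries = 2 and removes its equation (Retries := |Latency - Traffic|).
Jitter = Retries^2 + Latency  [with Retries=2, Latency=2]  = 6
Without intervention: Retries = |Latency - Traffic|  [with Latency=2, Traffic=5]  = 3; Jitter = Retries^2 + Latency  [with Retries=3, Latency=2]  = 11.
Change = 6 − 11 = -5.

-5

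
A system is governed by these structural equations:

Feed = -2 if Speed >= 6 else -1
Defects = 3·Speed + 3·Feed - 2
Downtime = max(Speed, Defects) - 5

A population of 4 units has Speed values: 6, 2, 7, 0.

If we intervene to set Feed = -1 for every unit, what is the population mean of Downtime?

2.75

do(Feed=-1) breaks Feed's dependence on Speed. With Feed=-1 fixed, Downtime across the units is 8, -3, 11, -5, mean 2.75.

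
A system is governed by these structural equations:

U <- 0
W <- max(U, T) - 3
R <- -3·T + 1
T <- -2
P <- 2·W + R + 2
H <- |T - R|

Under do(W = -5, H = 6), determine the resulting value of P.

-1

The joint intervention fixes W = -5, H = 6, removing each variable's own equation.
R = -3·T + 1  [with T=-2]  = 7
P = 2·W + R + 2  [with W=-5, R=7]  = -1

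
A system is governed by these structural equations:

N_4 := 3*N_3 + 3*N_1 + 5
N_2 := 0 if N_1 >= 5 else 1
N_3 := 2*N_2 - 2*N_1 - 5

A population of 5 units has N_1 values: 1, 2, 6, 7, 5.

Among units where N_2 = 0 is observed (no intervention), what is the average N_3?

-17

Conditioning on N_2=0 selects the 3 unit(s) with N_1 ∈ {6, 7, 5}. Their N_3 values: -17, -19, -15. Mean = -17.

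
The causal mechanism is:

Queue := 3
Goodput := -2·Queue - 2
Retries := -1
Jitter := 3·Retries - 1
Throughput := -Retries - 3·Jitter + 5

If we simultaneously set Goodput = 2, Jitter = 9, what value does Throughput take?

Under do(Goodput = 2, Jitter = 9), each intervened variable's structural equation is replaced by its fixed value.
Throughput = -Retries - 3·Jitter + 5  [with Retries=-1, Jitter=9]  = -21

-21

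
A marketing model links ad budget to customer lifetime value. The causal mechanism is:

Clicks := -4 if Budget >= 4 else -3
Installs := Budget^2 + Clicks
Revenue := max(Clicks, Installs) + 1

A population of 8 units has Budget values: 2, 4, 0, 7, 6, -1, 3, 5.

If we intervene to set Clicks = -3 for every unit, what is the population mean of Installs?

14.5

Every unit gets Clicks=-3 under the intervention. Installs values become 1, 13, -3, 46, 33, -2, 6, 22; E[Installs|do(Clicks=-3)] = 14.5.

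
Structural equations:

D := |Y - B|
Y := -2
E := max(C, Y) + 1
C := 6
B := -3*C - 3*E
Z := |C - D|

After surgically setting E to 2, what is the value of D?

do(E=2) replaces the equation E := max(C, Y) + 1 with the constant E = 2.
B = -3*C - 3*E  [with C=6, E=2]  = -24
D = |Y - B|  [with Y=-2, B=-24]  = 22

22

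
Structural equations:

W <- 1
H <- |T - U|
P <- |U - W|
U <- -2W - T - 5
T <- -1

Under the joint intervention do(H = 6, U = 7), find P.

6

Under do(H = 6, U = 7), each intervened variable's structural equation is replaced by its fixed value.
P = |U - W|  [with U=7, W=1]  = 6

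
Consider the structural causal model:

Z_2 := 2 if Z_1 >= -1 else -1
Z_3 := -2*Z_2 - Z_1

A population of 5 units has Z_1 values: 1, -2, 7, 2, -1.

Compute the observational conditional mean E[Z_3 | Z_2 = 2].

-6.25

E[Z_3|Z_2=2] averages over only the 4 units with Z_2=2 (Z_1 = 1, 7, 2, -1): Z_3 = -5, -11, -6, -3, mean -6.25.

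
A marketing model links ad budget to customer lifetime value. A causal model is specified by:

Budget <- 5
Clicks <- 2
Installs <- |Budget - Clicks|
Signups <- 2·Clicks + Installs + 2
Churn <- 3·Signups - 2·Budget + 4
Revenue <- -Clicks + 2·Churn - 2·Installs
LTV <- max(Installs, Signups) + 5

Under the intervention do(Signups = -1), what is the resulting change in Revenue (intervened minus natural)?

-60

Under do(Signups=-1), the mechanism Signups <- 2·Clicks + Installs + 2 is discarded; Signups is fixed at -1.
Installs = |Budget - Clicks|  [with Budget=5, Clicks=2]  = 3
Churn = 3·Signups - 2·Budget + 4  [with Signups=-1, Budget=5]  = -9
Revenue = -Clicks + 2·Churn - 2·Installs  [with Clicks=2, Churn=-9, Installs=3]  = -26
Without intervention: Installs = |Budget - Clicks|  [with Budget=5, Clicks=2]  = 3; Signups = 2·Clicks + Installs + 2  [with Clicks=2, Installs=3]  = 9; Churn = 3·Signups - 2·Budget + 4  [with Signups=9, Budget=5]  = 21; Revenue = -Clicks + 2·Churn - 2·Installs  [with Clicks=2, Churn=21, Installs=3]  = 34.
Change = -26 − 34 = -60.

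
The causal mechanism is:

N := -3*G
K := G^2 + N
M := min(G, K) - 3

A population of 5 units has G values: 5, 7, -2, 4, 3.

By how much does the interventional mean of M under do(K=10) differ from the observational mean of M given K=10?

Under do(K=10), K's equation is replaced by K=10 for every unit. Per-unit M: 2, 4, -5, 1, 0. Mean = 0.4.
Observing K=10 restricts to units where K's equation naturally yields 10: G ∈ {5, -2}. In that subpopulation M = 2, -5, mean -1.5.
Difference = 0.4 − (-1.5) = 1.9.

1.9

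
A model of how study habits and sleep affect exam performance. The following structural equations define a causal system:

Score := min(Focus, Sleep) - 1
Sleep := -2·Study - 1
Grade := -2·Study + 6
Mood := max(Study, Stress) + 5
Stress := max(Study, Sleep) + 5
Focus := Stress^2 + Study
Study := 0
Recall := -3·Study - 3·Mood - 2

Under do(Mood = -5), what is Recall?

13

Intervening sets Mood = -5 and removes its equation (Mood := max(Study, Stress) + 5).
Recall = -3·Study - 3·Mood - 2  [with Study=0, Mood=-5]  = 13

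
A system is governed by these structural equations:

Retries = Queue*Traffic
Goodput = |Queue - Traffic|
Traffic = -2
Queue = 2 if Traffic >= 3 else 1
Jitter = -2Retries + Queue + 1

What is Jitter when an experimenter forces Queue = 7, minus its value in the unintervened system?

Under do(Queue=7), the mechanism Queue = 2 if Traffic >= 3 else 1 is discarded; Queue is fixed at 7.
Retries = Queue*Traffic  [with Queue=7, Traffic=-2]  = -14
Jitter = -2Retries + Queue + 1  [with Retries=-14, Queue=7]  = 36
Without intervention: Queue = 2 if Traffic >= 3 else 1  [with Traffic=-2]  = 1; Retries = Queue*Traffic  [with Queue=1, Traffic=-2]  = -2; Jitter = -2Retries + Queue + 1  [with Retries=-2, Queue=1]  = 6.
Change = 36 − 6 = 30.

30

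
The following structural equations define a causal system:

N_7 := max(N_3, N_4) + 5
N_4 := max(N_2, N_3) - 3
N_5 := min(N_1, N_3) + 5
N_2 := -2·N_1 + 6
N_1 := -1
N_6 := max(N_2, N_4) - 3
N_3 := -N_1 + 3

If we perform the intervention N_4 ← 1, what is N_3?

4

Under do(N_4=1), the mechanism N_4 := max(N_2, N_3) - 3 is discarded; N_4 is fixed at 1.
Since N_3 is not a descendant of the intervened variable, it is unaffected.
N_3 = -N_1 + 3  [with N_1=-1]  = 4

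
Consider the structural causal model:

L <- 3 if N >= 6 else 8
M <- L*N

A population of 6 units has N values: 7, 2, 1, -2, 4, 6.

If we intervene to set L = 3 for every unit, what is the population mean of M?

Every unit gets L=3 under the intervention. M values become 21, 6, 3, -6, 12, 18; E[M|do(L=3)] = 9.

9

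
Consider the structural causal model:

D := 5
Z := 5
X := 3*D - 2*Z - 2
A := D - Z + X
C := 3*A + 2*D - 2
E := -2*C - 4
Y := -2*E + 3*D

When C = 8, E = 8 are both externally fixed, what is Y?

Under do(C = 8, E = 8), each intervened variable's structural equation is replaced by its fixed value.
Y = -2*E + 3*D  [with E=8, D=5]  = -1

-1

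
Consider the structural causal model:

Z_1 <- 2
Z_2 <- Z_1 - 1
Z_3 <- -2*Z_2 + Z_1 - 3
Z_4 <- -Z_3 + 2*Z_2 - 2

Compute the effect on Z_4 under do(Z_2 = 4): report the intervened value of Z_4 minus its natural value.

12

Under do(Z_2=4), the mechanism Z_2 <- Z_1 - 1 is discarded; Z_2 is fixed at 4.
Z_3 = -2*Z_2 + Z_1 - 3  [with Z_2=4, Z_1=2]  = -9
Z_4 = -Z_3 + 2*Z_2 - 2  [with Z_3=-9, Z_2=4]  = 15
Without intervention: Z_2 = Z_1 - 1  [with Z_1=2]  = 1; Z_3 = -2*Z_2 + Z_1 - 3  [with Z_2=1, Z_1=2]  = -3; Z_4 = -Z_3 + 2*Z_2 - 2  [with Z_3=-3, Z_2=1]  = 3.
Change = 15 − 3 = 12.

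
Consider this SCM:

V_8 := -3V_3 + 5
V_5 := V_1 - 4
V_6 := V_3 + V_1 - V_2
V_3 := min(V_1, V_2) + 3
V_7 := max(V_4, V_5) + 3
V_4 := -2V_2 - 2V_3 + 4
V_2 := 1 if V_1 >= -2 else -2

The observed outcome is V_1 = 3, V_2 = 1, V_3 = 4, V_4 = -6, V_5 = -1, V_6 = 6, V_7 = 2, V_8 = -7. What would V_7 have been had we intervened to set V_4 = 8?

11

The intervention breaks the incoming arrows to V_4: V_4 := -2V_2 - 2V_3 + 4 no longer applies, and V_4 = 8.
V_5 = V_1 - 4  [with V_1=3]  = -1
V_7 = max(V_4, V_5) + 3  [with V_4=8, V_5=-1]  = 11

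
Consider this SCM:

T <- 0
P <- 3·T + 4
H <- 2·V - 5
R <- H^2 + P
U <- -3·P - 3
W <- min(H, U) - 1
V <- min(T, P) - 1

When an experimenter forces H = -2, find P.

4

The intervention breaks the incoming arrows to H: H <- 2·V - 5 no longer applies, and H = -2.
Since P is not a descendant of the intervened variable, it is unaffected.
P = 3·T + 4  [with T=0]  = 4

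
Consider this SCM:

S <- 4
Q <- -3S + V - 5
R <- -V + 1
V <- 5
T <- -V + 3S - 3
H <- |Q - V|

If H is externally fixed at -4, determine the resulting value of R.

-4

do(H=-4) replaces the equation H <- |Q - V| with the constant H = -4.
No directed path runs from H to R, so R keeps its natural value.
R = -V + 1  [with V=5]  = -4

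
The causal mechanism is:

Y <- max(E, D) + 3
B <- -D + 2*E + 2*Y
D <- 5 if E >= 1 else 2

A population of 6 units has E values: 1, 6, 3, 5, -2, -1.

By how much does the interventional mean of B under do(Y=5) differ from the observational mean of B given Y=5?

5

Under do(Y=5), Y's equation is replaced by Y=5 for every unit. Per-unit B: 7, 17, 11, 15, 4, 6. Mean = 10.
Conditioning on Y=5 selects the 2 unit(s) with E ∈ {-2, -1}. Their B values: 4, 6. Mean = 5.
Difference = 10 − 5 = 5.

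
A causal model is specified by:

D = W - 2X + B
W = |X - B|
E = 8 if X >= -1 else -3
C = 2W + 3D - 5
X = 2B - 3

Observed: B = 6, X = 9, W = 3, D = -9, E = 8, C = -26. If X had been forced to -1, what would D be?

Under do(X=-1), the mechanism X = 2B - 3 is discarded; X is fixed at -1.
W = |X - B|  [with X=-1, B=6]  = 7
D = W - 2X + B  [with W=7, X=-1, B=6]  = 15

15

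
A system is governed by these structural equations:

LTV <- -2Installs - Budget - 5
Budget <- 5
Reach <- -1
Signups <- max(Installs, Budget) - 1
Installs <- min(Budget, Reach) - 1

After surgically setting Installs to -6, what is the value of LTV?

do(Installs=-6) replaces the equation Installs <- min(Budget, Reach) - 1 with the constant Installs = -6.
LTV = -2Installs - Budget - 5  [with Installs=-6, Budget=5]  = 2

2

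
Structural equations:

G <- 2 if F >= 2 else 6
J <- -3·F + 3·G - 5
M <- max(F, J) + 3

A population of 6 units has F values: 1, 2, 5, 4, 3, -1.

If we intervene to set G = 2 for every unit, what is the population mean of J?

Every unit gets G=2 under the intervention. J values become -2, -5, -14, -11, -8, 4; E[J|do(G=2)] = -6.

-6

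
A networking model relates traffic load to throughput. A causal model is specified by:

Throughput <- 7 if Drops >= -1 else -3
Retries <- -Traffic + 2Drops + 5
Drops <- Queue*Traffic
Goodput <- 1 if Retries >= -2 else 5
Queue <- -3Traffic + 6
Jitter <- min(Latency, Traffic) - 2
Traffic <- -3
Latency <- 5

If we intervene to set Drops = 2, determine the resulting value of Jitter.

Under do(Drops=2), the mechanism Drops <- Queue*Traffic is discarded; Drops is fixed at 2.
Since Jitter is not a descendant of the intervened variable, it is unaffected.
Jitter = min(Latency, Traffic) - 2  [with Latency=5, Traffic=-3]  = -5

-5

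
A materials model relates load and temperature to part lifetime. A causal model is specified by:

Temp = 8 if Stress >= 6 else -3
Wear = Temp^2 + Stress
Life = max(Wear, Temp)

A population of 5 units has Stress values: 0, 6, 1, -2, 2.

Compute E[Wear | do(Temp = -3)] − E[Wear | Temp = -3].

1.15

Every unit gets Temp=-3 under the intervention. Wear values become 9, 15, 10, 7, 11; E[Wear|do(Temp=-3)] = 10.4.
E[Wear|Temp=-3] averages over only the 4 units with Temp=-3 (Stress = 0, 1, -2, 2): Wear = 9, 10, 7, 11, mean 9.25.
Difference = 10.4 − 9.25 = 1.15.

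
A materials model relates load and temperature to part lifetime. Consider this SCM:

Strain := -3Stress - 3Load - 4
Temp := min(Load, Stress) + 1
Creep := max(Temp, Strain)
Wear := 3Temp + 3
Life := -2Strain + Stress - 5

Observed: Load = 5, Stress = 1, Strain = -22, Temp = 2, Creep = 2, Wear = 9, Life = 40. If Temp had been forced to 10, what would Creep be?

10

Intervening sets Temp = 10 and removes its equation (Temp := min(Load, Stress) + 1).
Strain = -3Stress - 3Load - 4  [with Stress=1, Load=5]  = -22
Creep = max(Temp, Strain)  [with Temp=10, Strain=-22]  = 10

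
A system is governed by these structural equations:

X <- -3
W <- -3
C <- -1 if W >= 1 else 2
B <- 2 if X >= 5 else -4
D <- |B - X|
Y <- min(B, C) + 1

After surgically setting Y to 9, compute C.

do(Y=9) replaces the equation Y <- min(B, C) + 1 with the constant Y = 9.
C is not downstream of the intervention, so its value is determined by the original equations.
C = -1 if W >= 1 else 2  [with W=-3]  = 2

2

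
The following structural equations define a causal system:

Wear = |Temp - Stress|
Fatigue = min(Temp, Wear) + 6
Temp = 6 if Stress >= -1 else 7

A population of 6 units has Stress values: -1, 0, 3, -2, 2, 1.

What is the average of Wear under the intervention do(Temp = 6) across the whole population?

The intervention sets Temp=6 in all 6 units regardless of Stress. Recomputing Wear per unit gives 7, 6, 3, 8, 4, 5; average 5.5.

5.5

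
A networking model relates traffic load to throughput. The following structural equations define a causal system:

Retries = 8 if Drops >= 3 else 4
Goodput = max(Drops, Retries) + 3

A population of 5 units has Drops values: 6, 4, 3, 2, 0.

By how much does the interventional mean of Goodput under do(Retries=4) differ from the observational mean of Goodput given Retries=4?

0.4

Under do(Retries=4), Retries's equation is replaced by Retries=4 for every unit. Per-unit Goodput: 9, 7, 7, 7, 7. Mean = 7.4.
E[Goodput|Retries=4] averages over only the 2 units with Retries=4 (Drops = 2, 0): Goodput = 7, 7, mean 7.
Difference = 7.4 − 7 = 0.4.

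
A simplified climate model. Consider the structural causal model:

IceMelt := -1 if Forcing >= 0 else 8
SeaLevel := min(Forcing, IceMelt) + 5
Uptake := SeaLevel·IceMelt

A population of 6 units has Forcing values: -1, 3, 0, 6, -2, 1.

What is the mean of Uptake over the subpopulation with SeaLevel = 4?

E[Uptake|SeaLevel=4] averages over only the 5 units with SeaLevel=4 (Forcing = -1, 3, 0, 6, 1): Uptake = 32, -4, -4, -4, -4, mean 3.2.

3.2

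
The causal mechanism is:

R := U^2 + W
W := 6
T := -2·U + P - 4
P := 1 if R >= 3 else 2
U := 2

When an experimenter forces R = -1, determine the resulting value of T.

do(R=-1) replaces the equation R := U^2 + W with the constant R = -1.
P = 1 if R >= 3 else 2  [with R=-1]  = 2
T = -2·U + P - 4  [with U=2, P=2]  = -6

-6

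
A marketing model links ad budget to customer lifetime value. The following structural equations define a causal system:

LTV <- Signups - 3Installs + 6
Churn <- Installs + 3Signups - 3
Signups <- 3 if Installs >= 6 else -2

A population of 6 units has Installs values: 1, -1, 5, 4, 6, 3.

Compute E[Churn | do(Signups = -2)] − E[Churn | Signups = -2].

Under do(Signups=-2), Signups's equation is replaced by Signups=-2 for every unit. Per-unit Churn: -8, -10, -4, -5, -3, -6. Mean = -6.
Observing Signups=-2 restricts to units where Signups's equation naturally yields -2: Installs ∈ {1, -1, 5, 4, 3}. In that subpopulation Churn = -8, -10, -4, -5, -6, mean -6.6.
Difference = -6 − (-6.6) = 0.6.

0.6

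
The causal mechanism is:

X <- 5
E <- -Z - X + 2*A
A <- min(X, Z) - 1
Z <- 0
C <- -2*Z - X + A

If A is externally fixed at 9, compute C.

4

do(A=9) replaces the equation A <- min(X, Z) - 1 with the constant A = 9.
C = -2*Z - X + A  [with Z=0, X=5, A=9]  = 4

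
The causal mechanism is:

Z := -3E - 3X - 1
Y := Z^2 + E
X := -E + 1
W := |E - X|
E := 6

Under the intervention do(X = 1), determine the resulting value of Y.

Under do(X=1), the mechanism X := -E + 1 is discarded; X is fixed at 1.
Z = -3E - 3X - 1  [with E=6, X=1]  = -22
Y = Z^2 + E  [with Z=-22, E=6]  = 490

490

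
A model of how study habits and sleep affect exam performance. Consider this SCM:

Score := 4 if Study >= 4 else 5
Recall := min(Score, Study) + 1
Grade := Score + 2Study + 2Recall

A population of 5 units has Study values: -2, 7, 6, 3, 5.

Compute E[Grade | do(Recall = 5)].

22

do(Recall=5) breaks Recall's dependence on Study. With Recall=5 fixed, Grade across the units is 11, 28, 26, 21, 24, mean 22.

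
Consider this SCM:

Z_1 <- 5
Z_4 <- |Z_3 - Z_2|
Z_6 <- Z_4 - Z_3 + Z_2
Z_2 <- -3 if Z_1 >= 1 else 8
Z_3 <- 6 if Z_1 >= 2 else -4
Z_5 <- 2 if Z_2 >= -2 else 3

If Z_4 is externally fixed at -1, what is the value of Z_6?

Under do(Z_4=-1), the mechanism Z_4 <- |Z_3 - Z_2| is discarded; Z_4 is fixed at -1.
Z_2 = -3 if Z_1 >= 1 else 8  [with Z_1=5]  = -3
Z_3 = 6 if Z_1 >= 2 else -4  [with Z_1=5]  = 6
Z_6 = Z_4 - Z_3 + Z_2  [with Z_4=-1, Z_3=6, Z_2=-3]  = -10

-10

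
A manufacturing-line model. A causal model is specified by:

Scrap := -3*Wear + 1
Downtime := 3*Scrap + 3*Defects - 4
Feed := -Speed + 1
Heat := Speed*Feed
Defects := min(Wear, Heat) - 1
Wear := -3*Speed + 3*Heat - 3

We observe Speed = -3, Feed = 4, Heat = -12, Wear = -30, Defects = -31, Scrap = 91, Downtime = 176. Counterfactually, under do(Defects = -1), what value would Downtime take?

266

Under do(Defects=-1), the mechanism Defects := min(Wear, Heat) - 1 is discarded; Defects is fixed at -1.
Feed = -Speed + 1  [with Speed=-3]  = 4
Heat = Speed*Feed  [with Speed=-3, Feed=4]  = -12
Wear = -3*Speed + 3*Heat - 3  [with Speed=-3, Heat=-12]  = -30
Scrap = -3*Wear + 1  [with Wear=-30]  = 91
Downtime = 3*Scrap + 3*Defects - 4  [with Scrap=91, Defects=-1]  = 266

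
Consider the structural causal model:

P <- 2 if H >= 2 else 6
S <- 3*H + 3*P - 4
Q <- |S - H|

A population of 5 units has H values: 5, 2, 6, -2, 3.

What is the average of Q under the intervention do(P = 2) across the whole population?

Every unit gets P=2 under the intervention. Q values become 12, 6, 14, 2, 8; E[Q|do(P=2)] = 8.4.

8.4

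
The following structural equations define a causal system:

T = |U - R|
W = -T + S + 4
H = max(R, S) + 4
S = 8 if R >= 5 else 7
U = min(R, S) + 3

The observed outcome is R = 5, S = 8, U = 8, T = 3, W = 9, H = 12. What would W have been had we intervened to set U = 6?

11

do(U=6) replaces the equation U = min(R, S) + 3 with the constant U = 6.
S = 8 if R >= 5 else 7  [with R=5]  = 8
T = |U - R|  [with U=6, R=5]  = 1
W = -T + S + 4  [with T=1, S=8]  = 11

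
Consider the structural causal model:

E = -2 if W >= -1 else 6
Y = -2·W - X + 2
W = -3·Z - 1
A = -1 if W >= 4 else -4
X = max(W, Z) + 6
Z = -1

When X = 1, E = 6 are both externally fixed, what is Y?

-3

The joint intervention fixes X = 1, E = 6, removing each variable's own equation.
W = -3·Z - 1  [with Z=-1]  = 2
Y = -2·W - X + 2  [with W=2, X=1]  = -3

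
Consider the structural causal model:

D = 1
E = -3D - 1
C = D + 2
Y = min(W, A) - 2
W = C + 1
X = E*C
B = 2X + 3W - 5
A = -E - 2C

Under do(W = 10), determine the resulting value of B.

Intervening sets W = 10 and removes its equation (W = C + 1).
C = D + 2  [with D=1]  = 3
E = -3D - 1  [with D=1]  = -4
X = E*C  [with E=-4, C=3]  = -12
B = 2X + 3W - 5  [with X=-12, W=10]  = 1

1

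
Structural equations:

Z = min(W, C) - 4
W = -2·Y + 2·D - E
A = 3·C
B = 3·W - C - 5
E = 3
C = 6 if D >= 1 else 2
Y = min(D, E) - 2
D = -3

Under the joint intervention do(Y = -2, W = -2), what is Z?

-6

Setting Y = -2, W = -2 by intervention discards those variables' equations.
C = 6 if D >= 1 else 2  [with D=-3]  = 2
Z = min(W, C) - 4  [with W=-2, C=2]  = -6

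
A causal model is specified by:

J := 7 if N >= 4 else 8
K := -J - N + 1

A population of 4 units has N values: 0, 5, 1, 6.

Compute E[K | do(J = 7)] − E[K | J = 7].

Under do(J=7), J's equation is replaced by J=7 for every unit. Per-unit K: -6, -11, -7, -12. Mean = -9.
Conditioning on J=7 selects the 2 unit(s) with N ∈ {5, 6}. Their K values: -11, -12. Mean = -11.5.
Difference = -9 − (-11.5) = 2.5.

2.5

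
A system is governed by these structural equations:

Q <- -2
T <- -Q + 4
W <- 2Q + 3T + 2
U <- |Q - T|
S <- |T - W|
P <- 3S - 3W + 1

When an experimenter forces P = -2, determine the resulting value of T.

do(P=-2) replaces the equation P <- 3S - 3W + 1 with the constant P = -2.
T is not downstream of the intervention, so its value is determined by the original equations.
T = -Q + 4  [with Q=-2]  = 6

6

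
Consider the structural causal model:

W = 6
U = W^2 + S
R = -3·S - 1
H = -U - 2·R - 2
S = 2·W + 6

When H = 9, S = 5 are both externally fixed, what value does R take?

-16

Setting H = 9, S = 5 by intervention discards those variables' equations.
R = -3·S - 1  [with S=5]  = -16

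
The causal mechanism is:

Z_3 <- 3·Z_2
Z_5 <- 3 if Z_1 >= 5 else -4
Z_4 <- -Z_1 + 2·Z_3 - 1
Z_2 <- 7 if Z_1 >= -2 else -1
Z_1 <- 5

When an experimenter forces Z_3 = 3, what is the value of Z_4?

0

The intervention breaks the incoming arrows to Z_3: Z_3 <- 3·Z_2 no longer applies, and Z_3 = 3.
Z_4 = -Z_1 + 2·Z_3 - 1  [with Z_1=5, Z_3=3]  = 0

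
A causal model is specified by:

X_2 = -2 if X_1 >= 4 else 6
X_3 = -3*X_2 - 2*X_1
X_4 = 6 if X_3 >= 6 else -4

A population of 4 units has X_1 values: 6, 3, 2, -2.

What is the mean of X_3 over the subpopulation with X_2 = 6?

E[X_3|X_2=6] averages over only the 3 units with X_2=6 (X_1 = 3, 2, -2): X_3 = -24, -22, -14, mean -20.

-20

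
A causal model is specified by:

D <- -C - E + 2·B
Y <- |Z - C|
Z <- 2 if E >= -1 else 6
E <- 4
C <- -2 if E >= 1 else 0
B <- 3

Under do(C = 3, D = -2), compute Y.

1

The joint intervention fixes C = 3, D = -2, removing each variable's own equation.
Z = 2 if E >= -1 else 6  [with E=4]  = 2
Y = |Z - C|  [with Z=2, C=3]  = 1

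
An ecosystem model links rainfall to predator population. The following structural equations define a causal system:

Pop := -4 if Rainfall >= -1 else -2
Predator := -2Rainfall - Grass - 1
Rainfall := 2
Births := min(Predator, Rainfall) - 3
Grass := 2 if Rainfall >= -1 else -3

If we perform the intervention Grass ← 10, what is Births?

-18

Under do(Grass=10), the mechanism Grass := 2 if Rainfall >= -1 else -3 is discarded; Grass is fixed at 10.
Predator = -2Rainfall - Grass - 1  [with Rainfall=2, Grass=10]  = -15
Births = min(Predator, Rainfall) - 3  [with Predator=-15, Rainfall=2]  = -18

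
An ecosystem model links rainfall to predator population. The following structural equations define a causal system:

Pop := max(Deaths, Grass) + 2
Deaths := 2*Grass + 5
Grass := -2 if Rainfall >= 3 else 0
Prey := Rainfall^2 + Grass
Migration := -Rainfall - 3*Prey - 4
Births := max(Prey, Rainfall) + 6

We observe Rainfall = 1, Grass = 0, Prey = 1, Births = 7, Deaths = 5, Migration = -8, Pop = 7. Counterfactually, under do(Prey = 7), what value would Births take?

The intervention breaks the incoming arrows to Prey: Prey := Rainfall^2 + Grass no longer applies, and Prey = 7.
Births = max(Prey, Rainfall) + 6  [with Prey=7, Rainfall=1]  = 13

13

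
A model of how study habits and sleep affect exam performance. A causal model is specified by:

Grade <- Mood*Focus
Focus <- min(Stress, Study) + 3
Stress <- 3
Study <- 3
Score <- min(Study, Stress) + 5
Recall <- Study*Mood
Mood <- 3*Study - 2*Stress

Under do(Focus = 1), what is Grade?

The intervention breaks the incoming arrows to Focus: Focus <- min(Stress, Study) + 3 no longer applies, and Focus = 1.
Mood = 3*Study - 2*Stress  [with Study=3, Stress=3]  = 3
Grade = Mood*Focus  [with Mood=3, Focus=1]  = 3

3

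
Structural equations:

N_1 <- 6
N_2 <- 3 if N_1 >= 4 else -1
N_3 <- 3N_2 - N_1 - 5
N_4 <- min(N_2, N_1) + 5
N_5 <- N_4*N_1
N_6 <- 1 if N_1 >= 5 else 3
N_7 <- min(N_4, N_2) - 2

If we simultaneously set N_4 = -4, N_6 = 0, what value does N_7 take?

-6

Setting N_4 = -4, N_6 = 0 by intervention discards those variables' equations.
N_2 = 3 if N_1 >= 4 else -1  [with N_1=6]  = 3
N_7 = min(N_4, N_2) - 2  [with N_4=-4, N_2=3]  = -6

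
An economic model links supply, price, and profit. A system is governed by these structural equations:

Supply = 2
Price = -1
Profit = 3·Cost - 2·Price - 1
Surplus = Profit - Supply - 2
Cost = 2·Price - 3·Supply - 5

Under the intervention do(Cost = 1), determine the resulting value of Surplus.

0

do(Cost=1) replaces the equation Cost = 2·Price - 3·Supply - 5 with the constant Cost = 1.
Profit = 3·Cost - 2·Price - 1  [with Cost=1, Price=-1]  = 4
Surplus = Profit - Supply - 2  [with Profit=4, Supply=2]  = 0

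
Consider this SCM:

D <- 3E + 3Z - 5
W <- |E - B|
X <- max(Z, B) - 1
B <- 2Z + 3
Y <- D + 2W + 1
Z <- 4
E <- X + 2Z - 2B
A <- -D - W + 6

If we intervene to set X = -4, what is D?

-47

The intervention breaks the incoming arrows to X: X <- max(Z, B) - 1 no longer applies, and X = -4.
B = 2Z + 3  [with Z=4]  = 11
E = X + 2Z - 2B  [with X=-4, Z=4, B=11]  = -18
D = 3E + 3Z - 5  [with E=-18, Z=4]  = -47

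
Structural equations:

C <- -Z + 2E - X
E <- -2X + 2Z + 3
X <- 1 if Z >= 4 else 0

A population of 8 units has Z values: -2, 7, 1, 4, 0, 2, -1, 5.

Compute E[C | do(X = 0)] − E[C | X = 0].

The intervention sets X=0 in all 8 units regardless of Z. Recomputing C per unit gives 0, 27, 9, 18, 6, 12, 3, 21; average 12.
Observing X=0 restricts to units where X's equation naturally yields 0: Z ∈ {-2, 1, 0, 2, -1}. In that subpopulation C = 0, 9, 6, 12, 3, mean 6.
Difference = 12 − 6 = 6.

6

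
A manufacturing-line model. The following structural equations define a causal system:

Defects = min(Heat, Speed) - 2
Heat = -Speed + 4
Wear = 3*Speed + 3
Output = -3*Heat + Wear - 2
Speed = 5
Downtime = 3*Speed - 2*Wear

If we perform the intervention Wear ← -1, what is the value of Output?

do(Wear=-1) replaces the equation Wear = 3*Speed + 3 with the constant Wear = -1.
Heat = -Speed + 4  [with Speed=5]  = -1
Output = -3*Heat + Wear - 2  [with Heat=-1, Wear=-1]  = 0

0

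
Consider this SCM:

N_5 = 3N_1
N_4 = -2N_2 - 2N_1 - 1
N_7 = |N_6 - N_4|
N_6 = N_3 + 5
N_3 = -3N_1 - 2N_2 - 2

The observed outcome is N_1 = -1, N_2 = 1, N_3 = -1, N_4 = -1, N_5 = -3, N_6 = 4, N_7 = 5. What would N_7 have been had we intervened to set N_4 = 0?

The intervention breaks the incoming arrows to N_4: N_4 = -2N_2 - 2N_1 - 1 no longer applies, and N_4 = 0.
N_3 = -3N_1 - 2N_2 - 2  [with N_1=-1, N_2=1]  = -1
N_6 = N_3 + 5  [with N_3=-1]  = 4
N_7 = |N_6 - N_4|  [with N_6=4, N_4=0]  = 4

4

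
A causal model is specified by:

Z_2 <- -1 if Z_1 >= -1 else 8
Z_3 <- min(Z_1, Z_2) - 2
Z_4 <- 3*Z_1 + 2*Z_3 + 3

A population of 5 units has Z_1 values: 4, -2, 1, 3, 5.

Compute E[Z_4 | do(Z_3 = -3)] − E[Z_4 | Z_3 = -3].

-3.15

Every unit gets Z_3=-3 under the intervention. Z_4 values become 9, -9, 0, 6, 12; E[Z_4|do(Z_3=-3)] = 3.6.
Conditioning on Z_3=-3 selects the 4 unit(s) with Z_1 ∈ {4, 1, 3, 5}. Their Z_4 values: 9, 0, 6, 12. Mean = 6.75.
Difference = 3.6 − 6.75 = -3.15.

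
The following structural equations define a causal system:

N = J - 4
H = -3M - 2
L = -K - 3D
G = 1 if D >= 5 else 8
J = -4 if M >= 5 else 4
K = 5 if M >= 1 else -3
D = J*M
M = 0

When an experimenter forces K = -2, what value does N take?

The intervention breaks the incoming arrows to K: K = 5 if M >= 1 else -3 no longer applies, and K = -2.
N is not downstream of the intervention, so its value is determined by the original equations.
J = -4 if M >= 5 else 4  [with M=0]  = 4
N = J - 4  [with J=4]  = 0

0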